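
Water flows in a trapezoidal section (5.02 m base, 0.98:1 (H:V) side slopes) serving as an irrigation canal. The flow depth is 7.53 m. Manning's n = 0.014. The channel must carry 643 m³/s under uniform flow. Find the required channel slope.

S = 0.0017

With bottom width b = 5.02 m and side slope z = 0.98: A = (b + zy)y = (5.02 + 0.98×7.53)×7.53 = 93.37 m²; P = b + 2y√(1+z²) = 5.02 + 2×7.53×1.4 = 26.11 m.
Hydraulic radius R = A/P = 93.37/26.11 = 3.576 m.
From Manning's equation, S = [nQ / (1 A R^(2/3))]² = [0.014 × 643 / (1 × 93.37 × 3.576^(2/3))]² = 0.0017.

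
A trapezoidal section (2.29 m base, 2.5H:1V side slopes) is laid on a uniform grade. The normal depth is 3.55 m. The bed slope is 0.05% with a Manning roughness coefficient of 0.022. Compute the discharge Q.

Q = 60.7 m³/s

With bottom width b = 2.29 m and side slope z = 2.5: A = (b + zy)y = (2.29 + 2.5×3.55)×3.55 = 39.64 m²; P = b + 2y√(1+z²) = 2.29 + 2×3.55×2.693 = 21.41 m.
Hydraulic radius R = A/P = 39.64/21.41 = 1.852 m.
Manning's equation: Q = (1/n) A R^(2/3) S^(1/2) = (1/0.022) × 39.64 × 1.852^(2/3) × 0.0005^(1/2) = 60.7 m³/s.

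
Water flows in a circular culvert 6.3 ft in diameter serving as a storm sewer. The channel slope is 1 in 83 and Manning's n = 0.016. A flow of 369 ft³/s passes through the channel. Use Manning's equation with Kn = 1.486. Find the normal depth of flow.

y_n = 4.49 ft

Manning's equation rearranged: A R^(2/3) = nQ / (1.486·√S) = 0.016 × 369 / (1.486 × √0.01205) = 36.2.
Try y = 3.22 ft: A R^(2/3) = 21.9 — short.
Try y = 5.47 ft: A R^(2/3) = 44.13 — over.
Try y = 4.49 ft: A R^(2/3) = 36.16 — ≈ 36.2.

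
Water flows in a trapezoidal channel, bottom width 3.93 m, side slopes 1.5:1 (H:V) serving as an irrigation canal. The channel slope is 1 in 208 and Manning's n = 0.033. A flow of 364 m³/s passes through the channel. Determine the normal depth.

y_n = 6.17 m

Manning's equation rearranged: A R^(2/3) = nQ / (1·√S) = 0.033 × 364 / (√0.004808) = 173.2.
Trying y = 4.46 m: A R^(2/3) = 84.12 — short.
Trying y = 6.91 m: A R^(2/3) = 224.4 — over.
Trying y = 6.17 m: A R^(2/3) = 173.2 — close enough.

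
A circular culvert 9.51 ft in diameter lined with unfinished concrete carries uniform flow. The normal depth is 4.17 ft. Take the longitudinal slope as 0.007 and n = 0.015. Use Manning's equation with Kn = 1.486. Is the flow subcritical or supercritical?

For a circular section of diameter D = 9.51 ft at depth y = 4.17 ft, the central angle is θ = 2 arccos(1 − 2y/D) = 2.895 rad. Then A = (D²/8)(θ − sin θ) = 29.97 ft² and P = Dθ/2 = 13.77 ft.
Hydraulic radius R = A/P = 29.97/13.77 = 2.177 ft.
V = (1.486/n) R^(2/3) √S = (1.486/0.015) × 2.177^(2/3) × √0.007 = 13.92 ft/s. Hydraulic depth D_h = A/T = 29.97/9.438 = 3.175 ft.
Froude number Fr = V/√(g·D_h) = 13.92/√(32.2×3.175) = 1.38, which is greater than 1, so the flow is supercritical.

supercritical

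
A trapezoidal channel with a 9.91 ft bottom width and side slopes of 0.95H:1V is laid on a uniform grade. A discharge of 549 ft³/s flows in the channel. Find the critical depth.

y_c = 3.99 ft

At critical depth, Q² T / (g A³) = 1, i.e. A³/T = Q²/g = 549²/32.2 = 9360.
Try y = 4.77 ft: A³/T = 17230 — over.
Try y = 3.14 ft: A³/T = 4179 — short.
Try y = 3.99 ft: A³/T = 9339 — ≈ 9360.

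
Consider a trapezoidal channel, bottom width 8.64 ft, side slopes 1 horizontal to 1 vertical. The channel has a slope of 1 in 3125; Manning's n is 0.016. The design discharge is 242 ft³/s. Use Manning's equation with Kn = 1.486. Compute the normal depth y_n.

y_n = 5.08 ft

Manning's equation rearranged: A R^(2/3) = nQ / (1.486·√S) = 0.016 × 242 / (1.486 × √0.00032) = 145.7.
Try y = 6.02 ft: A R^(2/3) = 201 — too large.
Try y = 4.28 ft: A R^(2/3) = 106.3 — too small.
Try y = 5.08 ft: A R^(2/3) = 145.9 — ≈ 145.7.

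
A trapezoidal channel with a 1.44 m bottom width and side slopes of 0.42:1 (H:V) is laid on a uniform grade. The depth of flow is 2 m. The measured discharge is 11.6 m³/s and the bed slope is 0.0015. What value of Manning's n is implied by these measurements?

n = 0.013

With bottom width b = 1.44 m and side slope z = 0.42: A = (b + zy)y = (1.44 + 0.42×2)×2 = 4.56 m²; P = b + 2y√(1+z²) = 1.44 + 2×2×1.085 = 5.778 m.
Hydraulic radius R = A/P = 4.56/5.778 = 0.7891 m.
Rearranging Manning's equation: n = (1/Q) A R^(2/3) S^(1/2) = (1/11.6) × 4.56 × 0.7891^(2/3) × √0.0015 = 0.013.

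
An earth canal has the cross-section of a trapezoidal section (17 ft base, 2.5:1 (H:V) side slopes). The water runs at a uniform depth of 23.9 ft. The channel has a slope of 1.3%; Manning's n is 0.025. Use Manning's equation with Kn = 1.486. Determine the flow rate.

With bottom width b = 17 ft and side slope z = 2.5: A = (b + zy)y = (17 + 2.5×23.9)×23.9 = 1834 ft²; P = b + 2y√(1+z²) = 17 + 2×23.9×2.693 = 145.7 ft.
Hydraulic radius R = A/P = 1834/145.7 = 12.59 ft.
Manning's equation: Q = (1.486/n) A R^(2/3) S^(1/2) = (1.486/0.025) × 1834 × 12.59^(2/3) × 0.013^(1/2) = 67300 ft³/s.

Q = 67300 ft³/s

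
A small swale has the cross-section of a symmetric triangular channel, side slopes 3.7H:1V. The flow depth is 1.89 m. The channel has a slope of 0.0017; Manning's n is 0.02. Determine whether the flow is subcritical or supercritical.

For a triangular section with side slope z = 3.7: A = zy² = 3.7×1.89² = 13.22 m²; P = 2y√(1+z²) = 2×1.89×3.833 = 14.49 m.
Hydraulic radius R = A/P = 13.22/14.49 = 0.9123 m.
V = (1/n) R^(2/3) √S = (1/0.02) × 0.9123^(2/3) × √0.0017 = 1.939 m/s. Hydraulic depth D_h = A/T = 13.22/13.99 = 0.945 m.
Froude number Fr = V/√(g·D_h) = 1.939/√(9.81×0.945) = 0.637, which is less than 1, so the flow is subcritical.

subcritical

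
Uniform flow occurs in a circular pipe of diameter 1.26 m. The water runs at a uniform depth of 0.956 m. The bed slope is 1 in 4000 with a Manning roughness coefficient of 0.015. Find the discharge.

Q = 0.562 m³/s

For a circular section of diameter D = 1.26 m at depth y = 0.956 m, the central angle is θ = 2 arccos(1 − 2y/D) = 4.229 rad. Then A = (D²/8)(θ − sin θ) = 1.015 m² and P = Dθ/2 = 2.664 m.
Hydraulic radius R = A/P = 1.015/2.664 = 0.381 m.
Manning's equation: Q = (1/n) A R^(2/3) S^(1/2) = (1/0.015) × 1.015 × 0.381^(2/3) × 0.00025^(1/2) = 0.562 m³/s.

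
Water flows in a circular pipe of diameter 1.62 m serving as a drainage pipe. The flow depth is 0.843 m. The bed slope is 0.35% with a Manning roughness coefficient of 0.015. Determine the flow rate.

For a circular section of diameter D = 1.62 m at depth y = 0.843 m, the central angle is θ = 2 arccos(1 − 2y/D) = 3.223 rad. Then A = (D²/8)(θ − sin θ) = 1.084 m² and P = Dθ/2 = 2.611 m.
Hydraulic radius R = A/P = 1.084/2.611 = 0.4152 m.
Manning's equation: Q = (1/n) A R^(2/3) S^(1/2) = (1/0.015) × 1.084 × 0.4152^(2/3) × 0.0035^(1/2) = 2.38 m³/s.

Q = 2.38 m³/s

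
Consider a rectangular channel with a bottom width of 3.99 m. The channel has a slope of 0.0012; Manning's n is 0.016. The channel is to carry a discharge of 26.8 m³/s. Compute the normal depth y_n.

y_n = 2.8 m

Manning's equation rearranged: A R^(2/3) = nQ / (1·√S) = 0.016 × 26.8 / (√0.0012) = 12.38.
Try y = 2.33 m: A R^(2/3) = 9.754 — low.
Try y = 3.18 m: A R^(2/3) = 14.53 — high.
Try y = 2.8 m: A R^(2/3) = 12.37 — ≈ 12.38.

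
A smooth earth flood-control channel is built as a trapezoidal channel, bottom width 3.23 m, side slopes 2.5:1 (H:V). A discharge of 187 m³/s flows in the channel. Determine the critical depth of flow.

y_c = 3.5 m

At critical depth, Q² T / (g A³) = 1, i.e. A³/T = Q²/g = 187²/9.81 = 3565.
Trying y = 2.79 m: A³/T = 1343 — short.
Trying y = 4.34 m: A³/T = 9153 — over.
Trying y = 3.5 m: A³/T = 3556 — close enough.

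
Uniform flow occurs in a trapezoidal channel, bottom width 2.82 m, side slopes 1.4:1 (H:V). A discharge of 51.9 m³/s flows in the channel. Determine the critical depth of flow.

At critical depth, Q² T / (g A³) = 1, i.e. A³/T = Q²/g = 51.9²/9.81 = 274.6.
Try y = 1.69 m: A³/T = 89.14 — too small.
Try y = 2.27 m: A³/T = 275.1 — matches.

y_c = 2.27 m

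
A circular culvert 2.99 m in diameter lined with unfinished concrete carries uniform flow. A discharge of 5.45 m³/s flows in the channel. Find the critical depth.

y_c = 0.995 m

At critical depth, Q² T / (g A³) = 1, i.e. A³/T = Q²/g = 5.45²/9.81 = 3.028.
Trying y = 1.22 m: A³/T = 6.647 — too large.
Trying y = 0.843 m: A³/T = 1.595 — too small.
Trying y = 0.995 m: A³/T = 3.031 — matches.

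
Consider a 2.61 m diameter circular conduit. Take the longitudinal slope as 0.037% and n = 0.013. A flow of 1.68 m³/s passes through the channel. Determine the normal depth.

y_n = 0.948 m

Manning's equation rearranged: A R^(2/3) = nQ / (1·√S) = 0.013 × 1.68 / (√0.00037) = 1.135.
Try y = 0.735 m: A R^(2/3) = 0.697 — too small.
Try y = 0.948 m: A R^(2/3) = 1.135 — ≈ 1.135.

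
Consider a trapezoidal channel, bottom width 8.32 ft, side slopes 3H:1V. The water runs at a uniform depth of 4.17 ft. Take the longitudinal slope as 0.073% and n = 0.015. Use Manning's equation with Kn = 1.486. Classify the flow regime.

With bottom width b = 8.32 ft and side slope z = 3: A = (b + zy)y = (8.32 + 3×4.17)×4.17 = 86.86 ft²; P = b + 2y√(1+z²) = 8.32 + 2×4.17×3.162 = 34.69 ft.
Hydraulic radius R = A/P = 86.86/34.69 = 2.504 ft.
V = (1.486/n) R^(2/3) √S = (1.486/0.015) × 2.504^(2/3) × √0.00073 = 4.935 ft/s. Hydraulic depth D_h = A/T = 86.86/33.34 = 2.605 ft.
Froude number Fr = V/√(g·D_h) = 4.935/√(32.2×2.605) = 0.539, which is less than 1, so the flow is subcritical.

subcritical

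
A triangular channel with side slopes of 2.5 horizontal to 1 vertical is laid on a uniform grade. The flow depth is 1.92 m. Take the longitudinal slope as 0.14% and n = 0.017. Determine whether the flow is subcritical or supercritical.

subcritical

For a triangular section with side slope z = 2.5: A = zy² = 2.5×1.92² = 9.216 m²; P = 2y√(1+z²) = 2×1.92×2.693 = 10.34 m.
Hydraulic radius R = A/P = 9.216/10.34 = 0.8913 m.
V = (1/n) R^(2/3) √S = (1/0.017) × 0.8913^(2/3) × √0.0014 = 2.038 m/s. Hydraulic depth D_h = A/T = 9.216/9.6 = 0.96 m.
Froude number Fr = V/√(g·D_h) = 2.038/√(9.81×0.96) = 0.664, which is less than 1, so the flow is subcritical.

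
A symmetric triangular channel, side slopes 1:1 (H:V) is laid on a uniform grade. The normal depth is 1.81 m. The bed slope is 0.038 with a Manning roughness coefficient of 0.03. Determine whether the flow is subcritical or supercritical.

For a triangular section with side slope z = 1: A = zy² = 1×1.81² = 3.276 m²; P = 2y√(1+z²) = 2×1.81×1.414 = 5.119 m.
Hydraulic radius R = A/P = 3.276/5.119 = 0.6399 m.
V = (1/n) R^(2/3) √S = (1/0.03) × 0.6399^(2/3) × √0.038 = 4.825 m/s. Hydraulic depth D_h = A/T = 3.276/3.62 = 0.905 m.
Froude number Fr = V/√(g·D_h) = 4.825/√(9.81×0.905) = 1.62, which is greater than 1, so the flow is supercritical.

supercritical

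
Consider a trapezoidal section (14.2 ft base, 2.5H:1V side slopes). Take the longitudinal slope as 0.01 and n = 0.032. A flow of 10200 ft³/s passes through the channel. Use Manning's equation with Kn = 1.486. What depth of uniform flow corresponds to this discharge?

y_n = 12.8 ft

Manning's equation rearranged: A R^(2/3) = nQ / (1.486·√S) = 0.032 × 10200 / (1.486 × √0.01) = 2197.
At y = 10.8 ft: A R^(2/3) = 1493 — low.
At y = 14.1 ft: A R^(2/3) = 2727 — high.
At y = 12.8 ft: A R^(2/3) = 2187 — matches.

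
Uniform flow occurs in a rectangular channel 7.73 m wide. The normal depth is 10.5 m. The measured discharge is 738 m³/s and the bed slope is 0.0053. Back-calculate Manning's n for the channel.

n = 0.016

Flow area A = b·y = 7.73 × 10.5 = 81.17 m². Wetted perimeter P = b + 2y = 7.73 + 2×10.5 = 28.73 m.
Hydraulic radius R = A/P = 81.17/28.73 = 2.825 m.
Rearranging Manning's equation: n = (1/Q) A R^(2/3) S^(1/2) = (1/738) × 81.17 × 2.825^(2/3) × √0.0053 = 0.016.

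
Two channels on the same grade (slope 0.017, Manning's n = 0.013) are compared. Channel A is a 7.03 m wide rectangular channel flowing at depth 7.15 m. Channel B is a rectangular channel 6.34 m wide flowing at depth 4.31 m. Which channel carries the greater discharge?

channel A

Channel A: Flow area A = b·y = 7.03 × 7.15 = 50.26 m². Wetted perimeter P = b + 2y = 7.03 + 2×7.15 = 21.33 m. Hydraulic radius R = A/P = 50.26/21.33 = 2.357 m. Q_A = (1/0.013)·50.26·2.357^(2/3)·√0.017 = 892.7 m³/s.
Channel B: Flow area A = b·y = 6.34 × 4.31 = 27.33 m². Wetted perimeter P = b + 2y = 6.34 + 2×4.31 = 14.96 m. Hydraulic radius R = A/P = 27.33/14.96 = 1.827 m. Q_B = (1/0.013)·27.33·1.827^(2/3)·√0.017 = 409.5 m³/s.
Q_A = 892.7 m³/s vs Q_B = 409.5 m³/s, so channel A carries more.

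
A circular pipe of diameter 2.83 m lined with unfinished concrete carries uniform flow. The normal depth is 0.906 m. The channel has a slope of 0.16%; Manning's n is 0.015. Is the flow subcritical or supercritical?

subcritical

For a circular section of diameter D = 2.83 m at depth y = 0.906 m, the central angle is θ = 2 arccos(1 − 2y/D) = 2.406 rad. Then A = (D²/8)(θ − sin θ) = 1.736 m² and P = Dθ/2 = 3.404 m.
Hydraulic radius R = A/P = 1.736/3.404 = 0.5101 m.
V = (1/n) R^(2/3) √S = (1/0.015) × 0.5101^(2/3) × √0.0016 = 1.702 m/s. Hydraulic depth D_h = A/T = 1.736/2.641 = 0.6576 m.
Froude number Fr = V/√(g·D_h) = 1.702/√(9.81×0.6576) = 0.67, which is less than 1, so the flow is subcritical.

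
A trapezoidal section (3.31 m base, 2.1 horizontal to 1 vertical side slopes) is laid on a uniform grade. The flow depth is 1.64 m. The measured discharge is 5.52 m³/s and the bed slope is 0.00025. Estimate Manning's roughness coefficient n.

n = 0.032

With bottom width b = 3.31 m and side slope z = 2.1: A = (b + zy)y = (3.31 + 2.1×1.64)×1.64 = 11.08 m²; P = b + 2y√(1+z²) = 3.31 + 2×1.64×2.326 = 10.94 m.
Hydraulic radius R = A/P = 11.08/10.94 = 1.013 m.
Rearranging Manning's equation: n = (1/Q) A R^(2/3) S^(1/2) = (1/5.52) × 11.08 × 1.013^(2/3) × √0.00025 = 0.032.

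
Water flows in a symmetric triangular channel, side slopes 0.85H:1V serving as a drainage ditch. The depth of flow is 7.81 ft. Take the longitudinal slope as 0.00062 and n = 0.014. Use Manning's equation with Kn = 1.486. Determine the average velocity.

For a triangular section with side slope z = 0.85: A = zy² = 0.85×7.81² = 51.85 ft²; P = 2y√(1+z²) = 2×7.81×1.312 = 20.5 ft.
Hydraulic radius R = A/P = 51.85/20.5 = 2.529 ft.
From Manning's equation, V = (1.486/n) R^(2/3) S^(1/2) = (1.486/0.014) × 2.529^(2/3) × 0.00062^(1/2) = 4.91 ft/s.

V = 4.91 ft/s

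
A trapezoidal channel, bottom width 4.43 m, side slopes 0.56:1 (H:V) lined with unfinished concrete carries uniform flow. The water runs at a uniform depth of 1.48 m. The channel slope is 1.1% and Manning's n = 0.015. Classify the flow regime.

With bottom width b = 4.43 m and side slope z = 0.56: A = (b + zy)y = (4.43 + 0.56×1.48)×1.48 = 7.783 m²; P = b + 2y√(1+z²) = 4.43 + 2×1.48×1.146 = 7.823 m.
Hydraulic radius R = A/P = 7.783/7.823 = 0.995 m.
V = (1/n) R^(2/3) √S = (1/0.015) × 0.995^(2/3) × √0.011 = 6.968 m/s. Hydraulic depth D_h = A/T = 7.783/6.088 = 1.279 m.
Froude number Fr = V/√(g·D_h) = 6.968/√(9.81×1.279) = 1.97, which is greater than 1, so the flow is supercritical.

supercritical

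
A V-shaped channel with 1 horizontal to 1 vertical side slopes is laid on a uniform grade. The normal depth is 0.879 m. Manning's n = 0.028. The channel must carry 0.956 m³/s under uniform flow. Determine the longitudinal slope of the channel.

S = 0.0057

For a triangular section with side slope z = 1: A = zy² = 1×0.879² = 0.7726 m²; P = 2y√(1+z²) = 2×0.879×1.414 = 2.486 m.
Hydraulic radius R = A/P = 0.7726/2.486 = 0.3108 m.
From Manning's equation, S = [nQ / (1 A R^(2/3))]² = [0.028 × 0.956 / (1 × 0.7726 × 0.3108^(2/3))]² = 0.0057.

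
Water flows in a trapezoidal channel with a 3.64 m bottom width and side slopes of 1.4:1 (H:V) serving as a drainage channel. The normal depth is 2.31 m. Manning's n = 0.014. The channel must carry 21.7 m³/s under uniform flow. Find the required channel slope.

S = 0.000241

With bottom width b = 3.64 m and side slope z = 1.4: A = (b + zy)y = (3.64 + 1.4×2.31)×2.31 = 15.88 m²; P = b + 2y√(1+z²) = 3.64 + 2×2.31×1.72 = 11.59 m.
Hydraulic radius R = A/P = 15.88/11.59 = 1.37 m.
From Manning's equation, S = [nQ / (1 A R^(2/3))]² = [0.014 × 21.7 / (1 × 15.88 × 1.37^(2/3))]² = 0.000241.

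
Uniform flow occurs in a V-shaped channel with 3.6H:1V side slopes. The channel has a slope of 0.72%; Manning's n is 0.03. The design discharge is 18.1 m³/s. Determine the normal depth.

Manning's equation rearranged: A R^(2/3) = nQ / (1·√S) = 0.03 × 18.1 / (√0.0072) = 6.399.
Trying y = 1.19 m: A R^(2/3) = 3.518 — short.
Trying y = 1.76 m: A R^(2/3) = 9.99 — over.
Trying y = 1.49 m: A R^(2/3) = 6.407 — ≈ 6.399.

y_n = 1.49 m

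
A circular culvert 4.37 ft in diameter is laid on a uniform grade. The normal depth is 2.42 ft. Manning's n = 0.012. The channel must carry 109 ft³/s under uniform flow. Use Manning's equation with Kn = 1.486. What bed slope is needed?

For a circular section of diameter D = 4.37 ft at depth y = 2.42 ft, the central angle is θ = 2 arccos(1 − 2y/D) = 3.357 rad. Then A = (D²/8)(θ − sin θ) = 8.524 ft² and P = Dθ/2 = 7.335 ft.
Hydraulic radius R = A/P = 8.524/7.335 = 1.162 ft.
From Manning's equation, S = [nQ / (1.486 A R^(2/3))]² = [0.012 × 109 / (1.486 × 8.524 × 1.162^(2/3))]² = 0.00873.

S = 0.00873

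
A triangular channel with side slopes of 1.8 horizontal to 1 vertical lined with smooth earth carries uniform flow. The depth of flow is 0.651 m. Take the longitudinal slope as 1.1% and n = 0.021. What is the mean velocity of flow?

For a triangular section with side slope z = 1.8: A = zy² = 1.8×0.651² = 0.7628 m²; P = 2y√(1+z²) = 2×0.651×2.059 = 2.681 m.
Hydraulic radius R = A/P = 0.7628/2.681 = 0.2845 m.
From Manning's equation, V = (1/n) R^(2/3) S^(1/2) = (1/0.021) × 0.2845^(2/3) × 0.011^(1/2) = 2.16 m/s.

V = 2.16 m/s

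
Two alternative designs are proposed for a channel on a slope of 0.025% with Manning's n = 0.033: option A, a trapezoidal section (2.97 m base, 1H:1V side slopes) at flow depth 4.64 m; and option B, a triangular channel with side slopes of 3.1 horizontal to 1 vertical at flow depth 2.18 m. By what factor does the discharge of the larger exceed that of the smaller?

Channel A: With bottom width b = 2.97 m and side slope z = 1: A = (b + zy)y = (2.97 + 1×4.64)×4.64 = 35.31 m²; P = b + 2y√(1+z²) = 2.97 + 2×4.64×1.414 = 16.09 m. Hydraulic radius R = A/P = 35.31/16.09 = 2.194 m. Q_A = (1/0.033)·35.31·2.194^(2/3)·√0.00025 = 28.57 m³/s.
Channel B: For a triangular section with side slope z = 3.1: A = zy² = 3.1×2.18² = 14.73 m²; P = 2y√(1+z²) = 2×2.18×3.257 = 14.2 m. Hydraulic radius R = A/P = 14.73/14.2 = 1.037 m. Q_B = (1/0.033)·14.73·1.037^(2/3)·√0.00025 = 7.234 m³/s.
The larger discharge is 28.57 m³/s and the smaller is 7.234 m³/s; the ratio is 3.95.

3.95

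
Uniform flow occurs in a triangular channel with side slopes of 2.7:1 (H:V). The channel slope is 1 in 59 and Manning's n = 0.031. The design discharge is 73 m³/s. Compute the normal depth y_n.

Manning's equation rearranged: A R^(2/3) = nQ / (1·√S) = 0.031 × 73 / (√0.01695) = 17.38.
At y = 2.84 m: A R^(2/3) = 26.36 — too large.
At y = 2.17 m: A R^(2/3) = 12.86 — too small.
At y = 2.43 m: A R^(2/3) = 17.39 — matches.

y_n = 2.43 m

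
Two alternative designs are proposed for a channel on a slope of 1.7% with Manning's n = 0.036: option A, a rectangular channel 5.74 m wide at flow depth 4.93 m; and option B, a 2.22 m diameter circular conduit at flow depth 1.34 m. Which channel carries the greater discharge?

channel A

Channel A: Flow area A = b·y = 5.74 × 4.93 = 28.3 m². Wetted perimeter P = b + 2y = 5.74 + 2×4.93 = 15.6 m. Hydraulic radius R = A/P = 28.3/15.6 = 1.814 m. Q_A = (1/0.036)·28.3·1.814^(2/3)·√0.017 = 152.4 m³/s.
Channel B: For a circular section of diameter D = 2.22 m at depth y = 1.34 m, the central angle is θ = 2 arccos(1 − 2y/D) = 3.559 rad. Then A = (D²/8)(θ − sin θ) = 2.442 m² and P = Dθ/2 = 3.951 m. Hydraulic radius R = A/P = 2.442/3.951 = 0.6182 m. Q_B = (1/0.036)·2.442·0.6182^(2/3)·√0.017 = 6.419 m³/s.
Q_A = 152.4 m³/s vs Q_B = 6.419 m³/s, so channel A carries more.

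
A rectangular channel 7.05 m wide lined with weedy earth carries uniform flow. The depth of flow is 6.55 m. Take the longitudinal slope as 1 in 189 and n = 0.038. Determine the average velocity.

Flow area A = b·y = 7.05 × 6.55 = 46.18 m². Wetted perimeter P = b + 2y = 7.05 + 2×6.55 = 20.15 m.
Hydraulic radius R = A/P = 46.18/20.15 = 2.292 m.
From Manning's equation, V = (1/n) R^(2/3) S^(1/2) = (1/0.038) × 2.292^(2/3) × 0.005291^(1/2) = 3.33 m/s.

V = 3.33 m/s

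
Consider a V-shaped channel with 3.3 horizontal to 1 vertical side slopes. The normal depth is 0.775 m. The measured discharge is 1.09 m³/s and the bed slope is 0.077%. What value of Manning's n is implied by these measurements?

n = 0.026

For a triangular section with side slope z = 3.3: A = zy² = 3.3×0.775² = 1.982 m²; P = 2y√(1+z²) = 2×0.775×3.448 = 5.345 m.
Hydraulic radius R = A/P = 1.982/5.345 = 0.3708 m.
Rearranging Manning's equation: n = (1/Q) A R^(2/3) S^(1/2) = (1/1.09) × 1.982 × 0.3708^(2/3) × √0.00077 = 0.026.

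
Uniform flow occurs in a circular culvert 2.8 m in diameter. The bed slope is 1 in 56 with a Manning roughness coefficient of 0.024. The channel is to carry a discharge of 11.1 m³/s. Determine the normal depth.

y_n = 1.25 m

Manning's equation rearranged: A R^(2/3) = nQ / (1·√S) = 0.024 × 11.1 / (√0.01786) = 1.994.
At y = 1.55 m: A R^(2/3) = 2.873 — over.
At y = 0.992 m: A R^(2/3) = 1.306 — short.
At y = 1.25 m: A R^(2/3) = 1.994 — close enough.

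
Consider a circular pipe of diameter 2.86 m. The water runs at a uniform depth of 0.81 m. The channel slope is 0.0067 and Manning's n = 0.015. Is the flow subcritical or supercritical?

supercritical

For a circular section of diameter D = 2.86 m at depth y = 0.81 m, the central angle is θ = 2 arccos(1 − 2y/D) = 2.245 rad. Then A = (D²/8)(θ − sin θ) = 1.496 m² and P = Dθ/2 = 3.21 m.
Hydraulic radius R = A/P = 1.496/3.21 = 0.4661 m.
V = (1/n) R^(2/3) √S = (1/0.015) × 0.4661^(2/3) × √0.0067 = 3.28 m/s. Hydraulic depth D_h = A/T = 1.496/2.577 = 0.5805 m.
Froude number Fr = V/√(g·D_h) = 3.28/√(9.81×0.5805) = 1.37, which is greater than 1, so the flow is supercritical.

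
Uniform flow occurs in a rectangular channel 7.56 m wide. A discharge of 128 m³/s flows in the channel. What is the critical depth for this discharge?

For a rectangular channel, critical depth y_c = (q²/g)^(1/3) where q = Q/b = 128/7.56 = 16.93 m²/s.
So y_c = (16.93²/9.81)^(1/3) = 3.08 m.

y_c = 3.08 m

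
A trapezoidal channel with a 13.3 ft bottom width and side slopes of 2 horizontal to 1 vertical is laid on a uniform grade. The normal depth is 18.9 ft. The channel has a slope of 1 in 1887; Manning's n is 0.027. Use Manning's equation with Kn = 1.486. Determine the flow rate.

Q = 5630 ft³/s

With bottom width b = 13.3 ft and side slope z = 2: A = (b + zy)y = (13.3 + 2×18.9)×18.9 = 965.8 ft²; P = b + 2y√(1+z²) = 13.3 + 2×18.9×2.236 = 97.82 ft.
Hydraulic radius R = A/P = 965.8/97.82 = 9.873 ft.
Manning's equation: Q = (1.486/n) A R^(2/3) S^(1/2) = (1.486/0.027) × 965.8 × 9.873^(2/3) × 0.0005299^(1/2) = 5630 ft³/s.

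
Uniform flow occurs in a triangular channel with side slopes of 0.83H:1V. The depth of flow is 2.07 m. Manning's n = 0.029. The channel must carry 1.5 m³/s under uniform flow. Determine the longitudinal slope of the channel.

S = 0.00026

For a triangular section with side slope z = 0.83: A = zy² = 0.83×2.07² = 3.556 m²; P = 2y√(1+z²) = 2×2.07×1.3 = 5.38 m.
Hydraulic radius R = A/P = 3.556/5.38 = 0.661 m.
From Manning's equation, S = [nQ / (1 A R^(2/3))]² = [0.029 × 1.5 / (1 × 3.556 × 0.661^(2/3))]² = 0.00026.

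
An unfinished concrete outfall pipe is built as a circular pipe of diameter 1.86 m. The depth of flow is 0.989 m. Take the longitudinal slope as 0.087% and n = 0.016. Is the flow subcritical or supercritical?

subcritical

For a circular section of diameter D = 1.86 m at depth y = 0.989 m, the central angle is θ = 2 arccos(1 − 2y/D) = 3.269 rad. Then A = (D²/8)(θ − sin θ) = 1.468 m² and P = Dθ/2 = 3.04 m.
Hydraulic radius R = A/P = 1.468/3.04 = 0.483 m.
V = (1/n) R^(2/3) √S = (1/0.016) × 0.483^(2/3) × √0.00087 = 1.135 m/s. Hydraulic depth D_h = A/T = 1.468/1.856 = 0.791 m.
Froude number Fr = V/√(g·D_h) = 1.135/√(9.81×0.791) = 0.407, which is less than 1, so the flow is subcritical.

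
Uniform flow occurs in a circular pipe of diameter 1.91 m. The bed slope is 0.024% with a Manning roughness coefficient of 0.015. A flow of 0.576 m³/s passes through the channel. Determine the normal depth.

y_n = 0.741 m

Manning's equation rearranged: A R^(2/3) = nQ / (1·√S) = 0.015 × 0.576 / (√0.00024) = 0.5577.
Trying y = 0.937 m: A R^(2/3) = 0.8473 — high.
Trying y = 0.579 m: A R^(2/3) = 0.3498 — low.
Trying y = 0.741 m: A R^(2/3) = 0.5577 — close enough.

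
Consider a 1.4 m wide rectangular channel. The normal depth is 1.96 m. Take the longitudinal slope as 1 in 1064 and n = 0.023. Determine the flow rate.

Q = 2.35 m³/s

Flow area A = b·y = 1.4 × 1.96 = 2.744 m². Wetted perimeter P = b + 2y = 1.4 + 2×1.96 = 5.32 m.
Hydraulic radius R = A/P = 2.744/5.32 = 0.5158 m.
Manning's equation: Q = (1/n) A R^(2/3) S^(1/2) = (1/0.023) × 2.744 × 0.5158^(2/3) × 0.0009398^(1/2) = 2.35 m³/s.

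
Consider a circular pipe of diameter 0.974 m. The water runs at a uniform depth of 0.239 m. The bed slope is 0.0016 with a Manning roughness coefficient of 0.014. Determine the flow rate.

Q = 0.11 m³/s

For a circular section of diameter D = 0.974 m at depth y = 0.239 m, the central angle is θ = 2 arccos(1 − 2y/D) = 2.073 rad. Then A = (D²/8)(θ − sin θ) = 0.1419 m² and P = Dθ/2 = 1.01 m.
Hydraulic radius R = A/P = 0.1419/1.01 = 0.1405 m.
Manning's equation: Q = (1/n) A R^(2/3) S^(1/2) = (1/0.014) × 0.1419 × 0.1405^(2/3) × 0.0016^(1/2) = 0.11 m³/s.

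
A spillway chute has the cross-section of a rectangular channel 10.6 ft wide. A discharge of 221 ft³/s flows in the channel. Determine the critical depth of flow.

For a rectangular channel, critical depth y_c = (q²/g)^(1/3) where q = Q/b = 221/10.6 = 20.85 ft²/s.
So y_c = (20.85²/32.2)^(1/3) = 2.38 ft.

y_c = 2.38 ft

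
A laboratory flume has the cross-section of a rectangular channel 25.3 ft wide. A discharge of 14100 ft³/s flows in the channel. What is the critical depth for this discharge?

For a rectangular channel, critical depth y_c = (q²/g)^(1/3) where q = Q/b = 14100/25.3 = 557.3 ft²/s.
So y_c = (557.3²/32.2)^(1/3) = 21.3 ft.

y_c = 21.3 ft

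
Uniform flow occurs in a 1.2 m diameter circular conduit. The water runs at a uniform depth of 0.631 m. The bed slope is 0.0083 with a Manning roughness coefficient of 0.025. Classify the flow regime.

For a circular section of diameter D = 1.2 m at depth y = 0.631 m, the central angle is θ = 2 arccos(1 − 2y/D) = 3.245 rad. Then A = (D²/8)(θ − sin θ) = 0.6027 m² and P = Dθ/2 = 1.947 m.
Hydraulic radius R = A/P = 0.6027/1.947 = 0.3095 m.
V = (1/n) R^(2/3) √S = (1/0.025) × 0.3095^(2/3) × √0.0083 = 1.668 m/s. Hydraulic depth D_h = A/T = 0.6027/1.198 = 0.5029 m.
Froude number Fr = V/√(g·D_h) = 1.668/√(9.81×0.5029) = 0.751, which is less than 1, so the flow is subcritical.

subcritical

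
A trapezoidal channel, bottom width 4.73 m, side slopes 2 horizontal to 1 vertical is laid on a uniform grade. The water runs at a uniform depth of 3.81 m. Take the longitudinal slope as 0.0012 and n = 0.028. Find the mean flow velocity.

V = 2.07 m/s

With bottom width b = 4.73 m and side slope z = 2: A = (b + zy)y = (4.73 + 2×3.81)×3.81 = 47.05 m²; P = b + 2y√(1+z²) = 4.73 + 2×3.81×2.236 = 21.77 m.
Hydraulic radius R = A/P = 47.05/21.77 = 2.162 m.
From Manning's equation, V = (1/n) R^(2/3) S^(1/2) = (1/0.028) × 2.162^(2/3) × 0.0012^(1/2) = 2.07 m/s.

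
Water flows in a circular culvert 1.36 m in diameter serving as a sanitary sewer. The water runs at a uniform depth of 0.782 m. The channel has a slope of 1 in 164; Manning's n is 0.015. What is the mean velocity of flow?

V = 2.68 m/s

For a circular section of diameter D = 1.36 m at depth y = 0.782 m, the central angle is θ = 2 arccos(1 − 2y/D) = 3.443 rad. Then A = (D²/8)(θ − sin θ) = 0.8645 m² and P = Dθ/2 = 2.341 m.
Hydraulic radius R = A/P = 0.8645/2.341 = 0.3693 m.
From Manning's equation, V = (1/n) R^(2/3) S^(1/2) = (1/0.015) × 0.3693^(2/3) × 0.006098^(1/2) = 2.68 m/s.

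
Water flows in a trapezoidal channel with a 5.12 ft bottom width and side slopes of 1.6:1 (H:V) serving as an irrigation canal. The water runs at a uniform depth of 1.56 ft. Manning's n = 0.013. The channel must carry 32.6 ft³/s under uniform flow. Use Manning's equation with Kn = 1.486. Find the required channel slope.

S = 0.00052

With bottom width b = 5.12 ft and side slope z = 1.6: A = (b + zy)y = (5.12 + 1.6×1.56)×1.56 = 11.88 ft²; P = b + 2y√(1+z²) = 5.12 + 2×1.56×1.887 = 11.01 ft.
Hydraulic radius R = A/P = 11.88/11.01 = 1.079 ft.
From Manning's equation, S = [nQ / (1.486 A R^(2/3))]² = [0.013 × 32.6 / (1.486 × 11.88 × 1.079^(2/3))]² = 0.00052.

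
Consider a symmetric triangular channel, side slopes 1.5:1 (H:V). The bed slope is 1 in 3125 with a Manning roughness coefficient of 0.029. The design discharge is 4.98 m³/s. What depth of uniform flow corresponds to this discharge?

y_n = 2.34 m

Manning's equation rearranged: A R^(2/3) = nQ / (1·√S) = 0.029 × 4.98 / (√0.00032) = 8.073.
At y = 1.77 m: A R^(2/3) = 3.832 — short.
At y = 2.99 m: A R^(2/3) = 15.51 — over.
At y = 2.34 m: A R^(2/3) = 8.068 — close enough.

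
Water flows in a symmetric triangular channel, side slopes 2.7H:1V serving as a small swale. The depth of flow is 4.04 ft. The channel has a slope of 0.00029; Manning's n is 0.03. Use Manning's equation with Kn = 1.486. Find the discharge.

For a triangular section with side slope z = 2.7: A = zy² = 2.7×4.04² = 44.07 ft²; P = 2y√(1+z²) = 2×4.04×2.879 = 23.26 ft.
Hydraulic radius R = A/P = 44.07/23.26 = 1.894 ft.
Manning's equation: Q = (1.486/n) A R^(2/3) S^(1/2) = (1.486/0.03) × 44.07 × 1.894^(2/3) × 0.00029^(1/2) = 56.9 ft³/s.

Q = 56.9 ft³/s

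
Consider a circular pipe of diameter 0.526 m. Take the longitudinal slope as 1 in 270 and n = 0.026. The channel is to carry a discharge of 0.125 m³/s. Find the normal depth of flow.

y_n = 0.409 m

Manning's equation rearranged: A R^(2/3) = nQ / (1·√S) = 0.026 × 0.125 / (√0.003704) = 0.0534.
At y = 0.489 m: A R^(2/3) = 0.06042 — high.
At y = 0.409 m: A R^(2/3) = 0.05335 — matches.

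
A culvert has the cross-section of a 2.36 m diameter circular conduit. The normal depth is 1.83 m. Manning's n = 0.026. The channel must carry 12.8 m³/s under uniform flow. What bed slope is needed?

S = 0.0131

For a circular section of diameter D = 2.36 m at depth y = 1.83 m, the central angle is θ = 2 arccos(1 − 2y/D) = 4.308 rad. Then A = (D²/8)(θ − sin θ) = 3.64 m² and P = Dθ/2 = 5.084 m.
Hydraulic radius R = A/P = 3.64/5.084 = 0.7159 m.
From Manning's equation, S = [nQ / (1 A R^(2/3))]² = [0.026 × 12.8 / (1 × 3.64 × 0.7159^(2/3))]² = 0.0131.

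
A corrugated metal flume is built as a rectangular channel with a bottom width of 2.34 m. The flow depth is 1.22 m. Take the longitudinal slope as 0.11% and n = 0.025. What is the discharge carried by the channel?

Q = 2.69 m³/s

Flow area A = b·y = 2.34 × 1.22 = 2.855 m². Wetted perimeter P = b + 2y = 2.34 + 2×1.22 = 4.78 m.
Hydraulic radius R = A/P = 2.855/4.78 = 0.5972 m.
Manning's equation: Q = (1/n) A R^(2/3) S^(1/2) = (1/0.025) × 2.855 × 0.5972^(2/3) × 0.0011^(1/2) = 2.69 m³/s.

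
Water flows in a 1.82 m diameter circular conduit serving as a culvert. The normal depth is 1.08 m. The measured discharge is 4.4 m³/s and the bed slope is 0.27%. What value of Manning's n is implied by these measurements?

For a circular section of diameter D = 1.82 m at depth y = 1.08 m, the central angle is θ = 2 arccos(1 − 2y/D) = 3.517 rad. Then A = (D²/8)(θ − sin θ) = 1.608 m² and P = Dθ/2 = 3.201 m.
Hydraulic radius R = A/P = 1.608/3.201 = 0.5025 m.
Rearranging Manning's equation: n = (1/Q) A R^(2/3) S^(1/2) = (1/4.4) × 1.608 × 0.5025^(2/3) × √0.0027 = 0.012.

n = 0.012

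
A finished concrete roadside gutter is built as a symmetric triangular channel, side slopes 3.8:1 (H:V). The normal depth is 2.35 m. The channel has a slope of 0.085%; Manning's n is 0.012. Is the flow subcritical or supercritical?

subcritical

For a triangular section with side slope z = 3.8: A = zy² = 3.8×2.35² = 20.99 m²; P = 2y√(1+z²) = 2×2.35×3.929 = 18.47 m.
Hydraulic radius R = A/P = 20.99/18.47 = 1.136 m.
V = (1/n) R^(2/3) √S = (1/0.012) × 1.136^(2/3) × √0.00085 = 2.646 m/s. Hydraulic depth D_h = A/T = 20.99/17.86 = 1.175 m.
Froude number Fr = V/√(g·D_h) = 2.646/√(9.81×1.175) = 0.779, which is less than 1, so the flow is subcritical.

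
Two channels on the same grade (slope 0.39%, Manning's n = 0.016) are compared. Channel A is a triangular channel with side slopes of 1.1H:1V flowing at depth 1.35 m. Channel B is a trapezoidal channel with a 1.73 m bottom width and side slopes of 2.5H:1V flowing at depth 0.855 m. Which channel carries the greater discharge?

channel B

Channel A: For a triangular section with side slope z = 1.1: A = zy² = 1.1×1.35² = 2.005 m²; P = 2y√(1+z²) = 2×1.35×1.487 = 4.014 m. Hydraulic radius R = A/P = 2.005/4.014 = 0.4995 m. Q_A = (1/0.016)·2.005·0.4995^(2/3)·√0.0039 = 4.926 m³/s.
Channel B: With bottom width b = 1.73 m and side slope z = 2.5: A = (b + zy)y = (1.73 + 2.5×0.855)×0.855 = 3.307 m²; P = b + 2y√(1+z²) = 1.73 + 2×0.855×2.693 = 6.334 m. Hydraulic radius R = A/P = 3.307/6.334 = 0.522 m. Q_B = (1/0.016)·3.307·0.522^(2/3)·√0.0039 = 8.368 m³/s.
Q_A = 4.926 m³/s vs Q_B = 8.368 m³/s, so channel B carries more.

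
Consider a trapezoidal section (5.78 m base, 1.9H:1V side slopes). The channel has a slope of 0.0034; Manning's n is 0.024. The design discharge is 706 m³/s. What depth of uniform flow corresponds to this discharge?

Manning's equation rearranged: A R^(2/3) = nQ / (1·√S) = 0.024 × 706 / (√0.0034) = 290.6.
At y = 8.05 m: A R^(2/3) = 442 — high.
At y = 5.48 m: A R^(2/3) = 185.7 — low.
At y = 6.7 m: A R^(2/3) = 290.7 — ≈ 290.6.

y_n = 6.7 m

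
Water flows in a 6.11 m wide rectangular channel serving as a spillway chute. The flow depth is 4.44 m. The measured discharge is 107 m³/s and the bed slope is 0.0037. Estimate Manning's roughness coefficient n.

Flow area A = b·y = 6.11 × 4.44 = 27.13 m². Wetted perimeter P = b + 2y = 6.11 + 2×4.44 = 14.99 m.
Hydraulic radius R = A/P = 27.13/14.99 = 1.81 m.
Rearranging Manning's equation: n = (1/Q) A R^(2/3) S^(1/2) = (1/107) × 27.13 × 1.81^(2/3) × √0.0037 = 0.0229.

n = 0.0229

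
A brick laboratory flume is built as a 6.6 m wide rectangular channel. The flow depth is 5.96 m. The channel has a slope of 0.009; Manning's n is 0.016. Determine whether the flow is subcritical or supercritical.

supercritical

Flow area A = b·y = 6.6 × 5.96 = 39.34 m². Wetted perimeter P = b + 2y = 6.6 + 2×5.96 = 18.52 m.
Hydraulic radius R = A/P = 39.34/18.52 = 2.124 m.
V = (1/n) R^(2/3) √S = (1/0.016) × 2.124^(2/3) × √0.009 = 9.797 m/s. Hydraulic depth D_h = A/T = 39.34/6.6 = 5.96 m.
Froude number Fr = V/√(g·D_h) = 9.797/√(9.81×5.96) = 1.28, which is greater than 1, so the flow is supercritical.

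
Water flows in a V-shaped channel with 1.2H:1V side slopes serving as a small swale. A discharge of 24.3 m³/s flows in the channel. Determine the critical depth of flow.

At critical depth, Q² T / (g A³) = 1, i.e. A³/T = Q²/g = 24.3²/9.81 = 60.19.
At y = 2.71 m: A³/T = 105.2 — high.
At y = 2 m: A³/T = 23.04 — low.
At y = 2.42 m: A³/T = 59.76 — close enough.

y_c = 2.42 m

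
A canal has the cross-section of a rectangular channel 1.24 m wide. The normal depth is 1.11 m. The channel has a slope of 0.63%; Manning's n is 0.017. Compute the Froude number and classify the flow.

Flow area A = b·y = 1.24 × 1.11 = 1.376 m². Wetted perimeter P = b + 2y = 1.24 + 2×1.11 = 3.46 m.
Hydraulic radius R = A/P = 1.376/3.46 = 0.3978 m.
V = (1/n) R^(2/3) √S = (1/0.017) × 0.3978^(2/3) × √0.0063 = 2.525 m/s. Hydraulic depth D_h = A/T = 1.376/1.24 = 1.11 m.
Froude number Fr = V/√(g·D_h) = 2.525/√(9.81×1.11) = 0.765, which is less than 1, so the flow is subcritical.

subcritical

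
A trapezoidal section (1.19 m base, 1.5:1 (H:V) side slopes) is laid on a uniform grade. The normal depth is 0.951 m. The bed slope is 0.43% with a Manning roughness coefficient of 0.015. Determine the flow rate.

With bottom width b = 1.19 m and side slope z = 1.5: A = (b + zy)y = (1.19 + 1.5×0.951)×0.951 = 2.488 m²; P = b + 2y√(1+z²) = 1.19 + 2×0.951×1.803 = 4.619 m.
Hydraulic radius R = A/P = 2.488/4.619 = 0.5387 m.
Manning's equation: Q = (1/n) A R^(2/3) S^(1/2) = (1/0.015) × 2.488 × 0.5387^(2/3) × 0.0043^(1/2) = 7.2 m³/s.

Q = 7.2 m³/s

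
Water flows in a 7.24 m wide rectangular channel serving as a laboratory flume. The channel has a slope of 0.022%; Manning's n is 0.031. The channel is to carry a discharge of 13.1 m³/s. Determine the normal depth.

Manning's equation rearranged: A R^(2/3) = nQ / (1·√S) = 0.031 × 13.1 / (√0.00022) = 27.38.
Try y = 3.2 m: A R^(2/3) = 32.98 — too large.
Try y = 2.79 m: A R^(2/3) = 27.35 — ≈ 27.38.

y_n = 2.79 m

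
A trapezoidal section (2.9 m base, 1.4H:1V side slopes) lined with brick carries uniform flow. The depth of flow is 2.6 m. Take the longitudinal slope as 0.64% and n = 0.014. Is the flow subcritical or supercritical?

supercritical

With bottom width b = 2.9 m and side slope z = 1.4: A = (b + zy)y = (2.9 + 1.4×2.6)×2.6 = 17 m²; P = b + 2y√(1+z²) = 2.9 + 2×2.6×1.72 = 11.85 m.
Hydraulic radius R = A/P = 17/11.85 = 1.435 m.
V = (1/n) R^(2/3) √S = (1/0.014) × 1.435^(2/3) × √0.0064 = 7.271 m/s. Hydraulic depth D_h = A/T = 17/10.18 = 1.67 m.
Froude number Fr = V/√(g·D_h) = 7.271/√(9.81×1.67) = 1.8, which is greater than 1, so the flow is supercritical.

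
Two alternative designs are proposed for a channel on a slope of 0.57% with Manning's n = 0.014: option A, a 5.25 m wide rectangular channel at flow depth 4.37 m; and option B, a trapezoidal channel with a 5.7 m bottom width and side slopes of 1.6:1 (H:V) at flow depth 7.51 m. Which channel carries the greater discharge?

channel B

Channel A: Flow area A = b·y = 5.25 × 4.37 = 22.94 m². Wetted perimeter P = b + 2y = 5.25 + 2×4.37 = 13.99 m. Hydraulic radius R = A/P = 22.94/13.99 = 1.64 m. Q_A = (1/0.014)·22.94·1.64^(2/3)·√0.0057 = 172.1 m³/s.
Channel B: With bottom width b = 5.7 m and side slope z = 1.6: A = (b + zy)y = (5.7 + 1.6×7.51)×7.51 = 133 m²; P = b + 2y√(1+z²) = 5.7 + 2×7.51×1.887 = 34.04 m. Hydraulic radius R = A/P = 133/34.04 = 3.909 m. Q_B = (1/0.014)·133·3.909^(2/3)·√0.0057 = 1780 m³/s.
Q_A = 172.1 m³/s vs Q_B = 1780 m³/s, so channel B carries more.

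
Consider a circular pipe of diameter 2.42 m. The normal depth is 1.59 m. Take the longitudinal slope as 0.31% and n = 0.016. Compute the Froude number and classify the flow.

For a circular section of diameter D = 2.42 m at depth y = 1.59 m, the central angle is θ = 2 arccos(1 − 2y/D) = 3.781 rad. Then A = (D²/8)(θ − sin θ) = 3.204 m² and P = Dθ/2 = 4.574 m.
Hydraulic radius R = A/P = 3.204/4.574 = 0.7004 m.
V = (1/n) R^(2/3) √S = (1/0.016) × 0.7004^(2/3) × √0.0031 = 2.745 m/s. Hydraulic depth D_h = A/T = 3.204/2.298 = 1.395 m.
Froude number Fr = V/√(g·D_h) = 2.745/√(9.81×1.395) = 0.742, which is less than 1, so the flow is subcritical.

subcritical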